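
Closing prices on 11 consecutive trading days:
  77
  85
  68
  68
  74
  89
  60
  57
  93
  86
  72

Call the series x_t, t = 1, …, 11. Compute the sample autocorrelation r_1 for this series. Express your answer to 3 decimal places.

-0.078

Mean x̄ = (77 + 85 + 68 + 68 + 74 + 89 + 60 + 57 + 93 + 86 + 72)/11 = 75.3636
Numerator Σ_{t=1}^{10}(x_t−x̄)(x_{t+1}−x̄) = -108.9504
Denominator Σ(x_t−x̄)² = 1400.5455
r_1 = -108.9504 / 1400.5455 = -0.078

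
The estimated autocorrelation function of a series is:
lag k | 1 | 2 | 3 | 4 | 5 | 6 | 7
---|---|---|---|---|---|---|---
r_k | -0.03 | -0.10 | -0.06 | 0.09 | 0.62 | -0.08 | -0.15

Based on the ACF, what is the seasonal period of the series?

5

The largest autocorrelation is r_5 = 0.62; the remaining lags stay at or below 0.09.
The dominant spike at lag 5 indicates a seasonal period of 5.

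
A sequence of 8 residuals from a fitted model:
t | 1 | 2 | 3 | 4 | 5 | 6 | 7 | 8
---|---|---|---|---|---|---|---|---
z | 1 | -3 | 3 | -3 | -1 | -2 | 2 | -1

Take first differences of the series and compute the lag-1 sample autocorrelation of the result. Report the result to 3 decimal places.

First differences Δz: -4, 6, -6, 2, -1, 4, -3
Mean of differences = -0.2857
Numerator Σ(Δz_t−Δz̄)(Δz_{t+1}−Δz̄) = -88.6531
Denominator Σ(Δz_t−Δz̄)² = 117.4286
r_1(Δz) = -88.6531 / 117.4286 = -0.755

-0.755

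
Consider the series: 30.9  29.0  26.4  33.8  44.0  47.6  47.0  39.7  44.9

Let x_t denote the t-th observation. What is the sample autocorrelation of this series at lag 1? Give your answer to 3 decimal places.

Mean x̄ = (30.9 + 29.0 + 26.4 + 33.8 + 44.0 + 47.6 + 47.0 + 39.7 + 44.9)/9 = 38.1444
Numerator Σ_{t=1}^{8}(x_t−x̄)(x_{t+1}−x̄) = 362.6125
Denominator Σ(x_t−x̄)² = 543.0822
r_1 = 362.6125 / 543.0822 = 0.668

0.668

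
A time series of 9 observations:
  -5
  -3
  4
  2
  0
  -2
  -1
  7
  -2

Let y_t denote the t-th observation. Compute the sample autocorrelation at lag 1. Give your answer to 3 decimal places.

-0.071

Mean ȳ = (-5 − 3 + 4 + 2 + 0 − 2 − 1 + 7 − 2)/9 = 0.0000
Numerator Σ_{t=1}^{8}(y_t−ȳ)(y_{t+1}−ȳ) = -8.0000
Denominator Σ(y_t−ȳ)² = 112.0000
r_1 = -8.0000 / 112.0000 = -0.071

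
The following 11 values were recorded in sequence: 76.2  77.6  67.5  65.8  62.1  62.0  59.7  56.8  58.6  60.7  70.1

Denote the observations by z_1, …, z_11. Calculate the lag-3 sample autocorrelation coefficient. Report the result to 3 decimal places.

Mean z̄ = (76.2 + 77.6 + 67.5 + 65.8 + 62.1 + 62.0 + 59.7 + 56.8 + 58.6 + 60.7 + 70.1)/11 = 65.1909
Numerator Σ_{t=1}^{8}(z_t−z̄)(z_{t+3}−z̄) = -11.9284
Denominator Σ(z_t−z̄)² = 488.8891
r_3 = -11.9284 / 488.8891 = -0.024

-0.024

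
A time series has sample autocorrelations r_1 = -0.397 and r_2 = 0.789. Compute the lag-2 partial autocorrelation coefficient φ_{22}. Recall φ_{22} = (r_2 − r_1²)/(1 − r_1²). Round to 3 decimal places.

φ_{22} = (r_2 − r_1²) / (1 − r_1²)
r_1² = (-0.397)² = 0.157609
Numerator = 0.789 − 0.1576 = 0.6314; denominator = 1 − 0.1576 = 0.8424
φ_{22} = 0.6314 / 0.8424 = 0.750

0.750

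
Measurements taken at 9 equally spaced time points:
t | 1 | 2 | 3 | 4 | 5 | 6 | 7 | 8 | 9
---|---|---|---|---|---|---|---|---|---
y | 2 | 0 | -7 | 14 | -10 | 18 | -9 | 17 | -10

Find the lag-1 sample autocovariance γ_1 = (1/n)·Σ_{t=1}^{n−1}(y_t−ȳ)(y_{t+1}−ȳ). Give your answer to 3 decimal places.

Mean ȳ = (2 + 0 − 7 + 14 − 10 + 18 − 9 + 17 − 10)/9 = 1.6667
Σ_{t=1}^{8}(y_t−ȳ)(y_{t+1}−ȳ) = -944.1111
γ_1 = -944.1111 / 9 = -104.901

-104.901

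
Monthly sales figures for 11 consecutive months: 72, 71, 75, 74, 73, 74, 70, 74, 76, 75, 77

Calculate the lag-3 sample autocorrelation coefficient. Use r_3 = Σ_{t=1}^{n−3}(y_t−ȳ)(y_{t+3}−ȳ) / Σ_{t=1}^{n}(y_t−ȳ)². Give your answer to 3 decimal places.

Mean ȳ = (72 + 71 + 75 + 74 + 73 + 74 + 70 + 74 + 76 + 75 + 77)/11 = 73.7273
Numerator Σ_{t=1}^{8}(y_t−ȳ)(y_{t+3}−ȳ) = -2.5868
Denominator Σ(y_t−ȳ)² = 44.1818
r_3 = -2.5868 / 44.1818 = -0.059

-0.059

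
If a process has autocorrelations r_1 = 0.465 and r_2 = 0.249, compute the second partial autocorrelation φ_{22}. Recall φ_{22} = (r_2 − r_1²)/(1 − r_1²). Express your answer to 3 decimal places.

φ_{22} = (r_2 − r_1²) / (1 − r_1²)
r_1² = (0.465)² = 0.216225
Numerator = 0.249 − 0.2162 = 0.0328; denominator = 1 − 0.2162 = 0.7838
φ_{22} = 0.0328 / 0.7838 = 0.042

0.042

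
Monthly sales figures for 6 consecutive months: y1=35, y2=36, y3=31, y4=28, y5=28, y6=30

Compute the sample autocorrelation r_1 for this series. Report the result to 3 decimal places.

0.543

Mean ȳ = (35 + 36 + 31 + 28 + 28 + 30)/6 = 31.3333
Deviations from mean: 3.6667, 4.6667, -0.3333, -3.3333, -3.3333, -1.3333
Numerator Σ_{t=1}^{5}(y_t−ȳ)(y_{t+1}−ȳ) = 32.2222
Denominator Σ(y_t−ȳ)² = 59.3333
r_1 = 32.2222 / 59.3333 = 0.543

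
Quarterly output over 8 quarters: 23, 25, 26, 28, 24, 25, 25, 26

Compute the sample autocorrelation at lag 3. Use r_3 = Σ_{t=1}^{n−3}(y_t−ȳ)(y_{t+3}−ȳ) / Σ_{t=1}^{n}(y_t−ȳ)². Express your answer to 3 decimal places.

Mean ȳ = (23 + 25 + 26 + 28 + 24 + 25 + 25 + 26)/8 = 25.2500
Deviations from mean: -2.2500, -0.2500, 0.7500, 2.7500, -1.2500, -0.2500, -0.2500, 0.7500
Numerator Σ_{t=1}^{5}(y_t−ȳ)(y_{t+3}−ȳ) = -7.6875
Denominator Σ(y_t−ȳ)² = 15.5000
r_3 = -7.6875 / 15.5000 = -0.496

-0.496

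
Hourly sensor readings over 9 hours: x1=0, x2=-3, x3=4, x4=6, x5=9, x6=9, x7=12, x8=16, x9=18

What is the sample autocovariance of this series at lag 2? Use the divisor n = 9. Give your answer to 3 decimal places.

Mean x̄ = (0 − 3 + 4 + 6 + 9 + 9 + 12 + 16 + 18)/9 = 7.8889
Σ_{t=1}^{7}(x_t−x̄)(x_{t+2}−x̄) = 99.9753
γ_2 = 99.9753 / 9 = 11.108

11.108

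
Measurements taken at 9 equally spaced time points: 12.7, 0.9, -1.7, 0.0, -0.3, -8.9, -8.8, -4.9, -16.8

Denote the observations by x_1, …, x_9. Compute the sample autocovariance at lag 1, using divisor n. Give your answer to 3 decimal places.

14.842

Mean x̄ = (12.7 + 0.9 − 1.7 + 0.0 − 0.3 − 8.9 − 8.8 − 4.9 − 16.8)/9 = -3.0889
Σ_{t=1}^{8}(x_t−x̄)(x_{t+1}−x̄) = 133.5821
γ_1 = 133.5821 / 9 = 14.842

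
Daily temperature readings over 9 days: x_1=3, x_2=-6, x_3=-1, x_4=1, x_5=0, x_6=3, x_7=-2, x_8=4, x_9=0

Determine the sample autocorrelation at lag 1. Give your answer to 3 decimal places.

-0.355

Mean x̄ = (3 − 6 − 1 + 1 + 0 + 3 − 2 + 4 + 0)/9 = 0.2222
Numerator Σ_{t=1}^{8}(x_t−x̄)(x_{t+1}−x̄) = -26.8272
Denominator Σ(x_t−x̄)² = 75.5556
r_1 = -26.8272 / 75.5556 = -0.355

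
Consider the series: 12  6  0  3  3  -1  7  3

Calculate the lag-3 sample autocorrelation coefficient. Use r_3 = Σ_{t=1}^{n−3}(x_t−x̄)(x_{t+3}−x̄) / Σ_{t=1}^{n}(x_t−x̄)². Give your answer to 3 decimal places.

Mean x̄ = (12 + 6 + 0 + 3 + 3 − 1 + 7 + 3)/8 = 4.1250
Numerator Σ_{t=1}^{5}(x_t−x̄)(x_{t+3}−x̄) = 8.2031
Denominator Σ(x_t−x̄)² = 120.8750
r_3 = 8.2031 / 120.8750 = 0.068

0.068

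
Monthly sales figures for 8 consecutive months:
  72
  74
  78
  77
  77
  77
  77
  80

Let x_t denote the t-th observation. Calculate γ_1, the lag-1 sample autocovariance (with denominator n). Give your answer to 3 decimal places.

Mean x̄ = (72 + 74 + 78 + 77 + 77 + 77 + 77 + 80)/8 = 76.5000
Σ_{t=1}^{7}(x_t−x̄)(x_{t+1}−x̄) = 10.7500
γ_1 = 10.7500 / 8 = 1.344

1.344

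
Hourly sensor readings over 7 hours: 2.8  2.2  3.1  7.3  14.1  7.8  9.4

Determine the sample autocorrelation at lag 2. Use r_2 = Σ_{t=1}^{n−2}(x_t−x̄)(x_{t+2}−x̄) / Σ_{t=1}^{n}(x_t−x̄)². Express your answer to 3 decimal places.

Mean x̄ = (2.8 + 2.2 + 3.1 + 7.3 + 14.1 + 7.8 + 9.4)/7 = 6.6714
Deviations from mean: -3.8714, -4.4714, -3.5714, 0.6286, 7.4286, 1.1286, 2.7286
Numerator Σ_{t=1}^{5}(x_t−x̄)(x_{t+2}−x̄) = 5.4641
Denominator Σ(x_t−x̄)² = 112.0343
r_2 = 5.4641 / 112.0343 = 0.049

0.049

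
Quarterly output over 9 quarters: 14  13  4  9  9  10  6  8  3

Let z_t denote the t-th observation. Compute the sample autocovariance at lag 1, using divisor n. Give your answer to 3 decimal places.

0.385

Mean z̄ = (14 + 13 + 4 + 9 + 9 + 10 + 6 + 8 + 3)/9 = 8.4444
Σ_{t=1}^{8}(z_t−z̄)(z_{t+1}−z̄) = 3.4691
γ_1 = 3.4691 / 9 = 0.385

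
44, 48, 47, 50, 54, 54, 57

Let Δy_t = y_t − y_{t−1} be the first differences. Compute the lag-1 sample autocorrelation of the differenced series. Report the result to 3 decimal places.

-0.556

First differences Δy: 4, -1, 3, 4, 0, 3
Mean of differences = 2.1667
Numerator Σ(Δy_t−Δȳ)(Δy_{t+1}−Δȳ) = -12.6944
Denominator Σ(Δy_t−Δȳ)² = 22.8333
r_1(Δy) = -12.6944 / 22.8333 = -0.556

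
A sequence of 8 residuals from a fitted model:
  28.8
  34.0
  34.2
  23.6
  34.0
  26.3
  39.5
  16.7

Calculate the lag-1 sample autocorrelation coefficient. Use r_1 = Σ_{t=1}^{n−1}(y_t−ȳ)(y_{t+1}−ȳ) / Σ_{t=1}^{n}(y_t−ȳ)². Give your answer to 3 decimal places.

Mean ȳ = (28.8 + 34.0 + 34.2 + 23.6 + 34.0 + 26.3 + 39.5 + 16.7)/8 = 29.6375
Σ(y_t−ȳ)(y_{t+1}−ȳ) = (-3.6536) + (19.9039) + (-27.5461) + (-26.3386) + (-14.5598) + (-32.9161) + (-127.5961) = -212.7064
Denominator Σ(y_t−ȳ)² = 371.8188
r_1 = -212.7064 / 371.8188 = -0.572

-0.572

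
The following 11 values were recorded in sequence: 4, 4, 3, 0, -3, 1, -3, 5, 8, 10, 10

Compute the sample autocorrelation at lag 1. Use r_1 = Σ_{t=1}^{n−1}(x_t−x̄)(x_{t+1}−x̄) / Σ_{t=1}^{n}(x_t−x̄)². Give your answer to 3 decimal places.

0.597

Mean x̄ = (4 + 4 + 3 + 0 − 3 + 1 − 3 + 5 + 8 + 10 + 10)/11 = 3.5455
Numerator Σ_{t=1}^{10}(x_t−x̄)(x_{t+1}−x̄) = 125.7934
Denominator Σ(x_t−x̄)² = 210.7273
r_1 = 125.7934 / 210.7273 = 0.597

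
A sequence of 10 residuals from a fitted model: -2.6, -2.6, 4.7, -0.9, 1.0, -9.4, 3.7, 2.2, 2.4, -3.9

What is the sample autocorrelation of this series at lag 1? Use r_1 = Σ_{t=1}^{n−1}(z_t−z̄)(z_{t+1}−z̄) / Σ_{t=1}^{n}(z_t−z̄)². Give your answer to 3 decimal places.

Mean z̄ = (-2.6 − 2.6 + 4.7 − 0.9 + 1.0 − 9.4 + 3.7 + 2.2 + 2.4 − 3.9)/10 = -0.5400
Numerator Σ_{t=1}^{9}(z_t−z̄)(z_{t+1}−z̄) = -50.4076
Denominator Σ(z_t−z̄)² = 162.3640
r_1 = -50.4076 / 162.3640 = -0.310

-0.310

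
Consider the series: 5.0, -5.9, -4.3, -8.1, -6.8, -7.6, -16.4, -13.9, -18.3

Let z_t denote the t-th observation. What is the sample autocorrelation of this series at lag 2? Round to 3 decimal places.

0.312

Mean z̄ = (5.0 − 5.9 − 4.3 − 8.1 − 6.8 − 7.6 − 16.4 − 13.9 − 18.3)/9 = -8.4778
Σ(z_t−z̄)(z_{t+2}−z̄) = (56.3072) + (0.9738) + (7.0094) + (0.3316) + (-13.2917) + (-4.7595) + (77.8138) = 124.3846
Denominator Σ(z_t−z̄)² = 398.1156
r_2 = 124.3846 / 398.1156 = 0.312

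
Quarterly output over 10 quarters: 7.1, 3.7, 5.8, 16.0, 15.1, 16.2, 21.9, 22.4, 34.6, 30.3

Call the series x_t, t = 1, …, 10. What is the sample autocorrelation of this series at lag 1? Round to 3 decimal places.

Mean x̄ = (7.1 + 3.7 + 5.8 + 16.0 + 15.1 + 16.2 + 21.9 + 22.4 + 34.6 + 30.3)/10 = 17.3100
Numerator Σ_{t=1}^{9}(x_t−x̄)(x_{t+1}−x̄) = 646.9069
Denominator Σ(x_t−x̄)² = 944.4490
r_1 = 646.9069 / 944.4490 = 0.685

0.685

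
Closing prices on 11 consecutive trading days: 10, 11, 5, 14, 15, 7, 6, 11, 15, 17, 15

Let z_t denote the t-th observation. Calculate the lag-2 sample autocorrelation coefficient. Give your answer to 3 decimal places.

Mean z̄ = (10 + 11 + 5 + 14 + 15 + 7 + 6 + 11 + 15 + 17 + 15)/11 = 11.4545
Numerator Σ_{t=1}^{9}(z_t−z̄)(z_{t+2}−z̄) = -52.5950
Denominator Σ(z_t−z̄)² = 168.7273
r_2 = -52.5950 / 168.7273 = -0.312

-0.312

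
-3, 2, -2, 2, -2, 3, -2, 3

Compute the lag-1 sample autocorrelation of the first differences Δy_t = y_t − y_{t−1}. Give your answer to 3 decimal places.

-0.835

First differences Δy: 5, -4, 4, -4, 5, -5, 5
Mean of differences = 0.8571
Numerator Σ(Δy_t−Δȳ)(Δy_{t+1}−Δȳ) = -119.3061
Denominator Σ(Δy_t−Δȳ)² = 142.8571
r_1(Δy) = -119.3061 / 142.8571 = -0.835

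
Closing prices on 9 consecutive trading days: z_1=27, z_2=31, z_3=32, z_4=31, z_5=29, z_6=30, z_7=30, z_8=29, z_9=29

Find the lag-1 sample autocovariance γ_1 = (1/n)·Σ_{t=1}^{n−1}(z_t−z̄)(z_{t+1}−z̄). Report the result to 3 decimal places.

Mean z̄ = (27 + 31 + 32 + 31 + 29 + 30 + 30 + 29 + 29)/9 = 29.7778
Σ_{t=1}^{8}(z_t−z̄)(z_{t+1}−z̄) = 1.3951
γ_1 = 1.3951 / 9 = 0.155

0.155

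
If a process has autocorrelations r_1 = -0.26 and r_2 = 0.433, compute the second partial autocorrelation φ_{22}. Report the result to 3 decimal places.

0.392

φ_{22} = (r_2 − r_1²) / (1 − r_1²)
r_1² = (-0.26)² = 0.0676
Numerator = 0.433 − 0.0676 = 0.3654; denominator = 1 − 0.0676 = 0.9324
φ_{22} = 0.3654 / 0.9324 = 0.392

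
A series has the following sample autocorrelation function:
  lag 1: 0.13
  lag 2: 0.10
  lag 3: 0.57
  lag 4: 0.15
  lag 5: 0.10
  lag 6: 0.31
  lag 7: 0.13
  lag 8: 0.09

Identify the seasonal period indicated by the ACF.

The largest autocorrelation is r_3 = 0.57, with a weaker echo at lag 6 (0.31); the remaining lags stay at or below 0.15.
The dominant spike at lag 3 indicates a seasonal period of 3.

3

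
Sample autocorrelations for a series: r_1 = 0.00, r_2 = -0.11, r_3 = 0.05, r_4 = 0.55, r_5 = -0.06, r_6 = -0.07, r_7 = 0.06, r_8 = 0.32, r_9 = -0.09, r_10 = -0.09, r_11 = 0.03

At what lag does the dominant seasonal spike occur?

The largest autocorrelation is r_4 = 0.55, with a weaker echo at lag 8 (0.32); the remaining lags stay at or below 0.06.
The dominant spike at lag 4 indicates a seasonal period of 4.

4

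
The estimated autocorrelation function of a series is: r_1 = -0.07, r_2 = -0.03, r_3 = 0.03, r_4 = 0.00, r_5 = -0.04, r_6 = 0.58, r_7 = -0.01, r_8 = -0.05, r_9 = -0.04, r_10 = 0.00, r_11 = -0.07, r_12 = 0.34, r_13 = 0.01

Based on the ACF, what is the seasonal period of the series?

6

The largest autocorrelation is r_6 = 0.58, with a weaker echo at lag 12 (0.34); the remaining lags stay at or below 0.03.
The dominant spike at lag 6 indicates a seasonal period of 6.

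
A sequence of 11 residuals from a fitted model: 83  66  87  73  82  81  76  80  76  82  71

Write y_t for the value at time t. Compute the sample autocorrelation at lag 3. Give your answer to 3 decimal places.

-0.148

Mean ȳ = (83 + 66 + 87 + 73 + 82 + 81 + 76 + 80 + 76 + 82 + 71)/11 = 77.9091
Numerator Σ_{t=1}^{8}(y_t−ȳ)(y_{t+3}−ȳ) = -55.8430
Denominator Σ(y_t−ȳ)² = 376.9091
r_3 = -55.8430 / 376.9091 = -0.148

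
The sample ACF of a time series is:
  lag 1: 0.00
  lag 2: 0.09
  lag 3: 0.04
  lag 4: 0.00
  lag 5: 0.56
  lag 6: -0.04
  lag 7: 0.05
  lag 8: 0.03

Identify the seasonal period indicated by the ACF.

The largest autocorrelation is r_5 = 0.56; the remaining lags stay at or below 0.09.
The dominant spike at lag 5 indicates a seasonal period of 5.

5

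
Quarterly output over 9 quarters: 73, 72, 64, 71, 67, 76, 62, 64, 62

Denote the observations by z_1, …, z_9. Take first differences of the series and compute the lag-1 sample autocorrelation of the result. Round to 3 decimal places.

-0.707

First differences Δz: -1, -8, 7, -4, 9, -14, 2, -2
Mean of differences = -1.3750
Numerator Σ(Δz_t−Δz̄)(Δz_{t+1}−Δz̄) = -282.8906
Denominator Σ(Δz_t−Δz̄)² = 399.8750
r_1(Δz) = -282.8906 / 399.8750 = -0.707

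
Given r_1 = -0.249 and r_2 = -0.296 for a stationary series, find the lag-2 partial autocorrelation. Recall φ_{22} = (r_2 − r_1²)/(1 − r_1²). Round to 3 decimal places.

φ_{22} = (r_2 − r_1²) / (1 − r_1²)
r_1² = (-0.249)² = 0.062001
Numerator = -0.296 − 0.0620 = -0.3580; denominator = 1 − 0.0620 = 0.9380
φ_{22} = -0.3580 / 0.9380 = -0.382

-0.382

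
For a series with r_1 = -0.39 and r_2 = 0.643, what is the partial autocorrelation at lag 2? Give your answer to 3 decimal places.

0.579

φ_{22} = (r_2 − r_1²) / (1 − r_1²)
r_1² = (-0.39)² = 0.1521
Numerator = 0.643 − 0.1521 = 0.4909; denominator = 1 − 0.1521 = 0.8479
φ_{22} = 0.4909 / 0.8479 = 0.579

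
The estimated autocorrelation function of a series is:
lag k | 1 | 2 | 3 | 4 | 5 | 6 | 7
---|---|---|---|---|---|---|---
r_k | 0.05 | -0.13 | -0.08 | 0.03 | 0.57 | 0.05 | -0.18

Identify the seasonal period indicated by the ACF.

The largest autocorrelation is r_5 = 0.57; the remaining lags stay at or below 0.05.
The dominant spike at lag 5 indicates a seasonal period of 5.

5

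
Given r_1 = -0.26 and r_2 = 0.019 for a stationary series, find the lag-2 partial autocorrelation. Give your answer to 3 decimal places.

φ_{22} = (r_2 − r_1²) / (1 − r_1²)
r_1² = (-0.26)² = 0.0676
Numerator = 0.019 − 0.0676 = -0.0486; denominator = 1 − 0.0676 = 0.9324
φ_{22} = -0.0486 / 0.9324 = -0.052

-0.052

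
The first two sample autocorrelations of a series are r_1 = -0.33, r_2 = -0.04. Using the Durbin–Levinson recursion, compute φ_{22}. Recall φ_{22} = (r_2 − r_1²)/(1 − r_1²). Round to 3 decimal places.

-0.167

φ_{22} = (r_2 − r_1²) / (1 − r_1²)
r_1² = (-0.33)² = 0.1089
Numerator = -0.04 − 0.1089 = -0.1489; denominator = 1 − 0.1089 = 0.8911
φ_{22} = -0.1489 / 0.8911 = -0.167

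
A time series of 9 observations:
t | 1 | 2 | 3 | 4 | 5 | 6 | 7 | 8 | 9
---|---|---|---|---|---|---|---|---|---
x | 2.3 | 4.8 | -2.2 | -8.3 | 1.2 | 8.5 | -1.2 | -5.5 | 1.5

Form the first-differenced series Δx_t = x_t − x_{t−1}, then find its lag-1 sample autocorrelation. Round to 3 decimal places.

First differences Δx: 2.5, -7.0, -6.1, 9.5, 7.3, -9.7, -4.3, 7.0
Mean of differences = -0.1000
Numerator Σ(Δx_t−Δx̄)(Δx_{t+1}−Δx̄) = -23.6400
Denominator Σ(Δx_t−Δx̄)² = 397.5000
r_1(Δx) = -23.6400 / 397.5000 = -0.059

-0.059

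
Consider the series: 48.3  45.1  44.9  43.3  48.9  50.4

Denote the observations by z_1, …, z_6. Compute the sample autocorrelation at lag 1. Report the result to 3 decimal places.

0.199

Mean z̄ = (48.3 + 45.1 + 44.9 + 43.3 + 48.9 + 50.4)/6 = 46.8167
Σ(z_t−z̄)(z_{t+1}−z̄) = (-2.5464) + (3.2903) + (6.7403) + (-7.3264) + (7.4653) = 7.6231
Denominator Σ(z_t−z̄)² = 38.3683
r_1 = 7.6231 / 38.3683 = 0.199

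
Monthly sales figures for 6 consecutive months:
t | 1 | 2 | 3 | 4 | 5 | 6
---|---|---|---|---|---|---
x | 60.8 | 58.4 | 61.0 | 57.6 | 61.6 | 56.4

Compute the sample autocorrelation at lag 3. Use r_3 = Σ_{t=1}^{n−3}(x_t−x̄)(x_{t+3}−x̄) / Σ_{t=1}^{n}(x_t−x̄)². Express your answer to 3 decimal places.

Mean x̄ = (60.8 + 58.4 + 61.0 + 57.6 + 61.6 + 56.4)/6 = 59.3000
Deviations from mean: 1.5000, -0.9000, 1.7000, -1.7000, 2.3000, -2.9000
Σ(x_t−x̄)(x_{t+3}−x̄) = (-2.5500) + (-2.0700) + (-4.9300) = -9.5500
Denominator Σ(x_t−x̄)² = 22.5400
r_3 = -9.5500 / 22.5400 = -0.424

-0.424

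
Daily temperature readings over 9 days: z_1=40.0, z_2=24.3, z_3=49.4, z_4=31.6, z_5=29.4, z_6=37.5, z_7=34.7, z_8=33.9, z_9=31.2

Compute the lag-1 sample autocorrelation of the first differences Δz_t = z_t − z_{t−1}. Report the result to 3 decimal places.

First differences Δz: -15.7, 25.1, -17.8, -2.2, 8.1, -2.8, -0.8, -2.7
Mean of differences = -1.1000
Numerator Σ(Δz_t−Δz̄)(Δz_{t+1}−Δz̄) = -828.4400
Denominator Σ(Δz_t−Δz̄)² = 1269.8800
r_1(Δz) = -828.4400 / 1269.8800 = -0.652

-0.652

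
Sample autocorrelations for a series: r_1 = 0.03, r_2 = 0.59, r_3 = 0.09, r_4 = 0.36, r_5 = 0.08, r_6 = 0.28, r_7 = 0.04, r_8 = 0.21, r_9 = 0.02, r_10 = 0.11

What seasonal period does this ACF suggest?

2

The largest autocorrelation is r_2 = 0.59, with weaker echoes at lags 4 (0.36), 6 (0.28) and 8 (0.21); the remaining lags stay at or below 0.11.
The dominant spike at lag 2 indicates a seasonal period of 2.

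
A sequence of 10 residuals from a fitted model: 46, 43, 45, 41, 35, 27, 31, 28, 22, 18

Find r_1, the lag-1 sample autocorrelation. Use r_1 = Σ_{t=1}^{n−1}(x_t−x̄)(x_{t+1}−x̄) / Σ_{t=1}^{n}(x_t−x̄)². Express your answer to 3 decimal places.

0.661

Mean x̄ = (46 + 43 + 45 + 41 + 35 + 27 + 31 + 28 + 22 + 18)/10 = 33.6000
Numerator Σ_{t=1}^{9}(x_t−x̄)(x_{t+1}−x̄) = 586.8400
Denominator Σ(x_t−x̄)² = 888.4000
r_1 = 586.8400 / 888.4000 = 0.661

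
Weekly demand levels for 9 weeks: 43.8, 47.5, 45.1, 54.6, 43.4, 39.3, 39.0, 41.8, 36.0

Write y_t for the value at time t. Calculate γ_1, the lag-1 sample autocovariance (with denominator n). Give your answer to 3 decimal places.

Mean ȳ = (43.8 + 47.5 + 45.1 + 54.6 + 43.4 + 39.3 + 39.0 + 41.8 + 36.0)/9 = 43.3889
Σ_{t=1}^{8}(y_t−ȳ)(y_{t+1}−ȳ) = 64.6465
γ_1 = 64.6465 / 9 = 7.183

7.183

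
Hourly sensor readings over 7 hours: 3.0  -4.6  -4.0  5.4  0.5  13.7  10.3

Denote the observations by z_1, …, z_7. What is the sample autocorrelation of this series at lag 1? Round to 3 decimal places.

0.293

Mean z̄ = (3.0 − 4.6 − 4.0 + 5.4 + 0.5 + 13.7 + 10.3)/7 = 3.4714
Deviations from mean: -0.4714, -8.0714, -7.4714, 1.9286, -2.9714, 10.2286, 6.8286
Numerator Σ_{t=1}^{6}(z_t−z̄)(z_{t+1}−z̄) = 83.4235
Denominator Σ(z_t−z̄)² = 284.9943
r_1 = 83.4235 / 284.9943 = 0.293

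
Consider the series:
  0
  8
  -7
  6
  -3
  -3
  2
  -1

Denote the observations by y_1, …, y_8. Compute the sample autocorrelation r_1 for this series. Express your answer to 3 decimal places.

-0.675

Mean ȳ = (0 + 8 − 7 + 6 − 3 − 3 + 2 − 1)/8 = 0.2500
Deviations from mean: -0.2500, 7.7500, -7.2500, 5.7500, -3.2500, -3.2500, 1.7500, -1.2500
Numerator Σ_{t=1}^{7}(y_t−ȳ)(y_{t+1}−ȳ) = -115.8125
Denominator Σ(y_t−ȳ)² = 171.5000
r_1 = -115.8125 / 171.5000 = -0.675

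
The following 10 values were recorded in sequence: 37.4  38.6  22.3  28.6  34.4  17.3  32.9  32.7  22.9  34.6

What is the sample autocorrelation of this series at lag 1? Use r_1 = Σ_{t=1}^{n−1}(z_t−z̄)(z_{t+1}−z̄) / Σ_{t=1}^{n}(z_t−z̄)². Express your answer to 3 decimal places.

Mean z̄ = (37.4 + 38.6 + 22.3 + 28.6 + 34.4 + 17.3 + 32.9 + 32.7 + 22.9 + 34.6)/10 = 30.1700
Numerator Σ_{t=1}^{9}(z_t−z̄)(z_{t+1}−z̄) = -132.9479
Denominator Σ(z_t−z̄)² = 457.6010
r_1 = -132.9479 / 457.6010 = -0.291

-0.291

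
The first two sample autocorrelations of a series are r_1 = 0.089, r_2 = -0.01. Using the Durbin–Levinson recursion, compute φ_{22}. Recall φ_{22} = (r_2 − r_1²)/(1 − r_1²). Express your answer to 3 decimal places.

φ_{22} = (r_2 − r_1²) / (1 − r_1²)
r_1² = (0.089)² = 0.007921
Numerator = -0.01 − 0.0079 = -0.0179; denominator = 1 − 0.0079 = 0.9921
φ_{22} = -0.0179 / 0.9921 = -0.018

-0.018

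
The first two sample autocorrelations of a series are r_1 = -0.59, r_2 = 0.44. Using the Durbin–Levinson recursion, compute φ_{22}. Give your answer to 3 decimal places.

0.141

φ_{22} = (r_2 − r_1²) / (1 − r_1²)
r_1² = (-0.59)² = 0.3481
Numerator = 0.44 − 0.3481 = 0.0919; denominator = 1 − 0.3481 = 0.6519
φ_{22} = 0.0919 / 0.6519 = 0.141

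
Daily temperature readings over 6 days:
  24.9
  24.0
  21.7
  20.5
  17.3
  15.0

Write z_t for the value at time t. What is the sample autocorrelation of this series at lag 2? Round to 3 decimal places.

Mean z̄ = (24.9 + 24.0 + 21.7 + 20.5 + 17.3 + 15.0)/6 = 20.5667
Deviations from mean: 4.3333, 3.4333, 1.1333, -0.0667, -3.2667, -5.5667
Σ(z_t−z̄)(z_{t+2}−z̄) = (4.9111) + (-0.2289) + (-3.7022) + (0.3711) = 1.3511
Denominator Σ(z_t−z̄)² = 73.5133
r_2 = 1.3511 / 73.5133 = 0.018

0.018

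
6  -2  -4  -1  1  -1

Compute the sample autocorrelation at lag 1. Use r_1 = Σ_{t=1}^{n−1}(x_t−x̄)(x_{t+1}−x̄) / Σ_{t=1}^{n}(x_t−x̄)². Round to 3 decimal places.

Mean x̄ = (6 − 2 − 4 − 1 + 1 − 1)/6 = -0.1667
Deviations from mean: 6.1667, -1.8333, -3.8333, -0.8333, 1.1667, -0.8333
Numerator Σ_{t=1}^{5}(x_t−x̄)(x_{t+1}−x̄) = -3.0278
Denominator Σ(x_t−x̄)² = 58.8333
r_1 = -3.0278 / 58.8333 = -0.051

-0.051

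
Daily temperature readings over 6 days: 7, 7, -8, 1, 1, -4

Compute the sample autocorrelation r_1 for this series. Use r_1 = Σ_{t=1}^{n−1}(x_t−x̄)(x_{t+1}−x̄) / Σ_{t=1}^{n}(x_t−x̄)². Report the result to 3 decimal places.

Mean x̄ = (7 + 7 − 8 + 1 + 1 − 4)/6 = 0.6667
Deviations from mean: 6.3333, 6.3333, -8.6667, 0.3333, 0.3333, -4.6667
Σ(x_t−x̄)(x_{t+1}−x̄) = (40.1111) + (-54.8889) + (-2.8889) + (0.1111) + (-1.5556) = -19.1111
Denominator Σ(x_t−x̄)² = 177.3333
r_1 = -19.1111 / 177.3333 = -0.108

-0.108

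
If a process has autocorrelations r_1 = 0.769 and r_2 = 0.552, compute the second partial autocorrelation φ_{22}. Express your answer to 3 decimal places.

φ_{22} = (r_2 − r_1²) / (1 − r_1²)
r_1² = (0.769)² = 0.591361
Numerator = 0.552 − 0.5914 = -0.0394; denominator = 1 − 0.5914 = 0.4086
φ_{22} = -0.0394 / 0.4086 = -0.096

-0.096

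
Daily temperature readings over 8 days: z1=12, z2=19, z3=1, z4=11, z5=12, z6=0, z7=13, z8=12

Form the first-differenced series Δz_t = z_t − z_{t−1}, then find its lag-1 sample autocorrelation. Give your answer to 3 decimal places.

-0.605

First differences Δz: 7, -18, 10, 1, -12, 13, -1
Mean of differences = 0.0000
Numerator Σ(Δz_t−Δz̄)(Δz_{t+1}−Δz̄) = -477.0000
Denominator Σ(Δz_t−Δz̄)² = 788.0000
r_1(Δz) = -477.0000 / 788.0000 = -0.605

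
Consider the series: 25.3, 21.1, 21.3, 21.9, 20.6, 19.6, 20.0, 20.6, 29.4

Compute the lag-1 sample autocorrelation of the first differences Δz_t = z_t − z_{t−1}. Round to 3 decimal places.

0.051

First differences Δz: -4.2, 0.2, 0.6, -1.3, -1.0, 0.4, 0.6, 8.8
Mean of differences = 0.5125
Numerator Σ(Δz_t−Δz̄)(Δz_{t+1}−Δz̄) = 4.9136
Denominator Σ(Δz_t−Δz̄)² = 96.5888
r_1(Δz) = 4.9136 / 96.5888 = 0.051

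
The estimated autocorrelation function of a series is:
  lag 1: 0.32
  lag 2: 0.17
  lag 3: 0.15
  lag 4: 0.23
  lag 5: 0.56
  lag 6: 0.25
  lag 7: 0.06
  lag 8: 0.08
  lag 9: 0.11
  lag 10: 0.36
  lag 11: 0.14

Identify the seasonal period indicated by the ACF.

5

The largest autocorrelation is r_5 = 0.56, with a weaker echo at lag 10 (0.36); the remaining lags stay at or below 0.32. The elevated value at lag 1 (0.32), dropping to 0.17 at lag 2, reflects decaying short-term dependence rather than seasonality.
The dominant spike at lag 5 indicates a seasonal period of 5.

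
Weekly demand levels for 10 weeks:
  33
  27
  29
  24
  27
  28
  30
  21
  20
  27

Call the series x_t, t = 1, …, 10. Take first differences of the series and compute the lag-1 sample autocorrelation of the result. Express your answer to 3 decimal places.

First differences Δx: -6, 2, -5, 3, 1, 2, -9, -1, 7
Mean of differences = -0.6667
Numerator Σ(Δx_t−Δx̄)(Δx_{t+1}−Δx̄) = -53.1111
Denominator Σ(Δx_t−Δx̄)² = 206.0000
r_1(Δx) = -53.1111 / 206.0000 = -0.258

-0.258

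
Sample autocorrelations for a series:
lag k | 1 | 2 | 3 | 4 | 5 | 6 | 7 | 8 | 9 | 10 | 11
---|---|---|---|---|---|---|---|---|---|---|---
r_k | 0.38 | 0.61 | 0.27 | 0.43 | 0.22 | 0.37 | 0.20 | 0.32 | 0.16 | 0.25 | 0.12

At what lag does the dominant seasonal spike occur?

2

The largest autocorrelation is r_2 = 0.61, with a weaker echo at lag 4 (0.43); the remaining lags stay at or below 0.38.
The dominant spike at lag 2 indicates a seasonal period of 2.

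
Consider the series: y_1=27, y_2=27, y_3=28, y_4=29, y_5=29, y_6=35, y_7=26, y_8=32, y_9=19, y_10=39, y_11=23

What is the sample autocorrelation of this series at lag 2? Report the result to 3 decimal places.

0.463

Mean ȳ = (27 + 27 + 28 + 29 + 29 + 35 + 26 + 32 + 19 + 39 + 23)/11 = 28.5455
Numerator Σ_{t=1}^{9}(y_t−ȳ)(y_{t+2}−ȳ) = 137.3140
Denominator Σ(y_t−ȳ)² = 296.7273
r_2 = 137.3140 / 296.7273 = 0.463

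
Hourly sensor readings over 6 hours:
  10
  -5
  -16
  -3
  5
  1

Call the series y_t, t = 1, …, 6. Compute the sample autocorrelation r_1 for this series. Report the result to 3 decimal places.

Mean ȳ = (10 − 5 − 16 − 3 + 5 + 1)/6 = -1.3333
Deviations from mean: 11.3333, -3.6667, -14.6667, -1.6667, 6.3333, 2.3333
Σ(y_t−ȳ)(y_{t+1}−ȳ) = (-41.5556) + (53.7778) + (24.4444) + (-10.5556) + (14.7778) = 40.8889
Denominator Σ(y_t−ȳ)² = 405.3333
r_1 = 40.8889 / 405.3333 = 0.101

0.101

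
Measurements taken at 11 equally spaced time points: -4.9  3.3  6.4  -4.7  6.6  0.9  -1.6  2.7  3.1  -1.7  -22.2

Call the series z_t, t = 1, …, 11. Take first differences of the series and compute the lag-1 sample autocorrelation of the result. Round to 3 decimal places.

First differences Δz: 8.2, 3.1, -11.1, 11.3, -5.7, -2.5, 4.3, 0.4, -4.8, -20.5
Mean of differences = -1.7300
Numerator Σ(Δz_t−Δz̄)(Δz_{t+1}−Δz̄) = -108.7729
Denominator Σ(Δz_t−Δz̄)² = 798.5010
r_1(Δz) = -108.7729 / 798.5010 = -0.136

-0.136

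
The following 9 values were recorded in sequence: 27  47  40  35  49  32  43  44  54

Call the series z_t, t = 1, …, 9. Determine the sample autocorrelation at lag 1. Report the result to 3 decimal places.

-0.298

Mean z̄ = (27 + 47 + 40 + 35 + 49 + 32 + 43 + 44 + 54)/9 = 41.2222
Numerator Σ_{t=1}^{8}(z_t−z̄)(z_{t+1}−z̄) = -177.7160
Denominator Σ(z_t−z̄)² = 595.5556
r_1 = -177.7160 / 595.5556 = -0.298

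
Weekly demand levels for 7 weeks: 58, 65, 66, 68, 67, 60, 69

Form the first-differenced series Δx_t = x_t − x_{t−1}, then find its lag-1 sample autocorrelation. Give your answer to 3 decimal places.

First differences Δx: 7, 1, 2, -1, -7, 9
Mean of differences = 1.8333
Numerator Σ(Δx_t−Δx̄)(Δx_{t+1}−Δx̄) = -43.1944
Denominator Σ(Δx_t−Δx̄)² = 164.8333
r_1(Δx) = -43.1944 / 164.8333 = -0.262

-0.262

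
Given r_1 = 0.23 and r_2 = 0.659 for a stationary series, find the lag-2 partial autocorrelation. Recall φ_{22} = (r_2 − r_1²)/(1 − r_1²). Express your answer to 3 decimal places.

0.640

φ_{22} = (r_2 − r_1²) / (1 − r_1²)
r_1² = (0.23)² = 0.0529
Numerator = 0.659 − 0.0529 = 0.6061; denominator = 1 − 0.0529 = 0.9471
φ_{22} = 0.6061 / 0.9471 = 0.640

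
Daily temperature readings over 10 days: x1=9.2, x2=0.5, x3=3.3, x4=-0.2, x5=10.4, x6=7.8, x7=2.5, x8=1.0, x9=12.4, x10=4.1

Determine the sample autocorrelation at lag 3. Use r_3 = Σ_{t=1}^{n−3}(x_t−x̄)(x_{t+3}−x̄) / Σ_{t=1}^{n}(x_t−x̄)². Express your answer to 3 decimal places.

Mean x̄ = (9.2 + 0.5 + 3.3 − 0.2 + 10.4 + 7.8 + 2.5 + 1.0 + 12.4 + 4.1)/10 = 5.1000
Σ(x_t−x̄)(x_{t+3}−x̄) = (-21.7300) + (-24.3800) + (-4.8600) + (13.7800) + (-21.7300) + (19.7100) + (2.6000) = -36.6100
Denominator Σ(x_t−x̄)² = 182.5400
r_3 = -36.6100 / 182.5400 = -0.201

-0.201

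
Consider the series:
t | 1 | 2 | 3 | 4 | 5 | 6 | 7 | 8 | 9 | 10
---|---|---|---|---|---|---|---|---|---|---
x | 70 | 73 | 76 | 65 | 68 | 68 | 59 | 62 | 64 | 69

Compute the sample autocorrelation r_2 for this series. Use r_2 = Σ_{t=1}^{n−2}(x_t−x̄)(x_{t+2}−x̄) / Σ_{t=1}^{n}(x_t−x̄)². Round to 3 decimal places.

Mean x̄ = (70 + 73 + 76 + 65 + 68 + 68 + 59 + 62 + 64 + 69)/10 = 67.4000
Numerator Σ_{t=1}^{8}(x_t−x̄)(x_{t+2}−x̄) = 24.2800
Denominator Σ(x_t−x̄)² = 232.4000
r_2 = 24.2800 / 232.4000 = 0.104

0.104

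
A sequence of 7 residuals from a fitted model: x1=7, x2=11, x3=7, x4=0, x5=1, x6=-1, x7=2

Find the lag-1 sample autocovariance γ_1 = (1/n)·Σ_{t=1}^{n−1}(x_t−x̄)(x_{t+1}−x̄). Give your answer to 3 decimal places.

Mean x̄ = (7 + 11 + 7 + 0 + 1 − 1 + 2)/7 = 3.8571
Deviations: 3.1429, 7.1429, 3.1429, -3.8571, -2.8571, -4.8571, -1.8571
Σ_{t=1}^{6}(x_t−x̄)(x_{t+1}−x̄) = 66.6939
γ_1 = 66.6939 / 7 = 9.528

9.528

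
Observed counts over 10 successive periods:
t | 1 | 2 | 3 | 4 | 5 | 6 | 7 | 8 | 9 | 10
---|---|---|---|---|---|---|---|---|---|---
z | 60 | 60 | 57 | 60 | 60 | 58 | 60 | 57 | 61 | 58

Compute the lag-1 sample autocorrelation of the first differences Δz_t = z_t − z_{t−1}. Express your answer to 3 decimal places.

First differences Δz: 0, -3, 3, 0, -2, 2, -3, 4, -3
Mean of differences = -0.2222
Numerator Σ(Δz_t−Δz̄)(Δz_{t+1}−Δz̄) = -42.8272
Denominator Σ(Δz_t−Δz̄)² = 59.5556
r_1(Δz) = -42.8272 / 59.5556 = -0.719

-0.719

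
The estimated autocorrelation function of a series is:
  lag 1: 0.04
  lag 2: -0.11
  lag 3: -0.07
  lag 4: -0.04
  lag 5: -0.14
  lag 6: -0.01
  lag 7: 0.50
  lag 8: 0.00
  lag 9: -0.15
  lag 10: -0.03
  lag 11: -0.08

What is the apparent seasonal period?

7

The largest autocorrelation is r_7 = 0.50; the remaining lags stay at or below 0.04.
The dominant spike at lag 7 indicates a seasonal period of 7.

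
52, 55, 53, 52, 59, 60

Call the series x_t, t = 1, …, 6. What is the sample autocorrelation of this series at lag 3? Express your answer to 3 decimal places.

Mean x̄ = (52 + 55 + 53 + 52 + 59 + 60)/6 = 55.1667
Deviations from mean: -3.1667, -0.1667, -2.1667, -3.1667, 3.8333, 4.8333
Σ(x_t−x̄)(x_{t+3}−x̄) = (10.0278) + (-0.6389) + (-10.4722) = -1.0833
Denominator Σ(x_t−x̄)² = 62.8333
r_3 = -1.0833 / 62.8333 = -0.017

-0.017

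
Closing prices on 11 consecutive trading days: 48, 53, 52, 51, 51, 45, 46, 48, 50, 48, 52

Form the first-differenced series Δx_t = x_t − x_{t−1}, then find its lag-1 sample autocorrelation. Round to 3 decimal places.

-0.157

First differences Δx: 5, -1, -1, 0, -6, 1, 2, 2, -2, 4
Mean of differences = 0.4000
Numerator Σ(Δx_t−Δx̄)(Δx_{t+1}−Δx̄) = -14.1600
Denominator Σ(Δx_t−Δx̄)² = 90.4000
r_1(Δx) = -14.1600 / 90.4000 = -0.157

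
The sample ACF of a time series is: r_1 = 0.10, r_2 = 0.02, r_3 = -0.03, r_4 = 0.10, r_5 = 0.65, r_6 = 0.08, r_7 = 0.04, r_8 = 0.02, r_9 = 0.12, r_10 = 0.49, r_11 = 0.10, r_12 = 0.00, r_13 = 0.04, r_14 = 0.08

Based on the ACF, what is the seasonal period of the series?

The largest autocorrelation is r_5 = 0.65, with a weaker echo at lag 10 (0.49); the remaining lags stay at or below 0.12.
The dominant spike at lag 5 indicates a seasonal period of 5.

5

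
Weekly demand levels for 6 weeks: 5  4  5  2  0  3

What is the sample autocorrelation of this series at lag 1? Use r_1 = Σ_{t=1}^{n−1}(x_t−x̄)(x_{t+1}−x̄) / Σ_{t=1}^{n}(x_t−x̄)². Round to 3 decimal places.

Mean x̄ = (5 + 4 + 5 + 2 + 0 + 3)/6 = 3.1667
Σ(x_t−x̄)(x_{t+1}−x̄) = (1.5278) + (1.5278) + (-2.1389) + (3.6944) + (0.5278) = 5.1389
Denominator Σ(x_t−x̄)² = 18.8333
r_1 = 5.1389 / 18.8333 = 0.273

0.273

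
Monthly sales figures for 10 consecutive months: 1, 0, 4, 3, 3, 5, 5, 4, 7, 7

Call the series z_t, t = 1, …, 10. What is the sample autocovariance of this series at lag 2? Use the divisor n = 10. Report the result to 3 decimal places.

Mean z̄ = (1 + 0 + 4 + 3 + 3 + 5 + 5 + 4 + 7 + 7)/10 = 3.9000
Σ_{t=1}^{8}(z_t−z̄)(z_{t+2}−z̄) = 4.9800
γ_2 = 4.9800 / 10 = 0.498

0.498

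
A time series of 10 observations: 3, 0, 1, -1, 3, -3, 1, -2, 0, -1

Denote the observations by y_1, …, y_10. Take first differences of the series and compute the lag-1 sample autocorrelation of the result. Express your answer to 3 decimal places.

First differences Δy: -3, 1, -2, 4, -6, 4, -3, 2, -1
Mean of differences = -0.4444
Numerator Σ(Δy_t−Δȳ)(Δy_{t+1}−Δȳ) = -81.1975
Denominator Σ(Δy_t−Δȳ)² = 94.2222
r_1(Δy) = -81.1975 / 94.2222 = -0.862

-0.862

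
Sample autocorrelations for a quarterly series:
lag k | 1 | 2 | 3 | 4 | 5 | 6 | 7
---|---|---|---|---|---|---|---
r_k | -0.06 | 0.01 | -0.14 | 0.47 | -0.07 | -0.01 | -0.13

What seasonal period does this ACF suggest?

4

The largest autocorrelation is r_4 = 0.47; the remaining lags stay at or below 0.01.
The dominant spike at lag 4 indicates a seasonal period of 4.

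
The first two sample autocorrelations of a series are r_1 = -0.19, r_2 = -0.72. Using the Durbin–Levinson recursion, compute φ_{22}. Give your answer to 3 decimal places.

-0.784

φ_{22} = (r_2 − r_1²) / (1 − r_1²)
r_1² = (-0.19)² = 0.0361
Numerator = -0.72 − 0.0361 = -0.7561; denominator = 1 − 0.0361 = 0.9639
φ_{22} = -0.7561 / 0.9639 = -0.784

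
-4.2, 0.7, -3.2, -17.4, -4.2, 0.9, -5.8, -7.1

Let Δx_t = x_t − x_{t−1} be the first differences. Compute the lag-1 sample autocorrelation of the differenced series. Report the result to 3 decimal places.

First differences Δx: 4.9, -3.9, -14.2, 13.2, 5.1, -6.7, -1.3
Mean of differences = -0.4143
Numerator Σ(Δx_t−Δx̄)(Δx_{t+1}−Δx̄) = -112.1745
Denominator Σ(Δx_t−Δx̄)² = 486.4886
r_1(Δx) = -112.1745 / 486.4886 = -0.231

-0.231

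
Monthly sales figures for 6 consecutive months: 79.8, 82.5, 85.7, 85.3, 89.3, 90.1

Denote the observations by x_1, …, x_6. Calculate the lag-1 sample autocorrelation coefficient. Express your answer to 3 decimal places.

0.431

Mean x̄ = (79.8 + 82.5 + 85.7 + 85.3 + 89.3 + 90.1)/6 = 85.4500
Deviations from mean: -5.6500, -2.9500, 0.2500, -0.1500, 3.8500, 4.6500
Σ(x_t−x̄)(x_{t+1}−x̄) = (16.6675) + (-0.7375) + (-0.0375) + (-0.5775) + (17.9025) = 33.2175
Denominator Σ(x_t−x̄)² = 77.1550
r_1 = 33.2175 / 77.1550 = 0.431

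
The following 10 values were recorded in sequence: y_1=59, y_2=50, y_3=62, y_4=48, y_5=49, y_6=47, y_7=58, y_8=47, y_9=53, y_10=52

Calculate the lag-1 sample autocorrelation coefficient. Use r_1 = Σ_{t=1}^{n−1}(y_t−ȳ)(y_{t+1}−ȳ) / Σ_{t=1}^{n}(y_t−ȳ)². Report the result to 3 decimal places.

Mean ȳ = (59 + 50 + 62 + 48 + 49 + 47 + 58 + 47 + 53 + 52)/10 = 52.5000
Numerator Σ_{t=1}^{9}(y_t−ȳ)(y_{t+1}−ȳ) = -111.2500
Denominator Σ(y_t−ȳ)² = 262.5000
r_1 = -111.2500 / 262.5000 = -0.424

-0.424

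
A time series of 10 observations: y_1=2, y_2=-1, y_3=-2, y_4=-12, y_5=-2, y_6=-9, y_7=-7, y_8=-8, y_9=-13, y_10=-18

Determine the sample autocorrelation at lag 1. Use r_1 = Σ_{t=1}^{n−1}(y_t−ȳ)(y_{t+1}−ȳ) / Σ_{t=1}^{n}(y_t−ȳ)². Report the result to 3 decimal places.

0.271

Mean ȳ = (2 − 1 − 2 − 12 − 2 − 9 − 7 − 8 − 13 − 18)/10 = -7.0000
Numerator Σ_{t=1}^{9}(y_t−ȳ)(y_{t+1}−ȳ) = 96.0000
Denominator Σ(y_t−ȳ)² = 354.0000
r_1 = 96.0000 / 354.0000 = 0.271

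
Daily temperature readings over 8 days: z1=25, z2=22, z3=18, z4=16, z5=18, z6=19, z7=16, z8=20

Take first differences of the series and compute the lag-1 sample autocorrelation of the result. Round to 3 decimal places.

-0.032

First differences Δz: -3, -4, -2, 2, 1, -3, 4
Mean of differences = -0.7143
Numerator Σ(Δz_t−Δz̄)(Δz_{t+1}−Δz̄) = -1.7959
Denominator Σ(Δz_t−Δz̄)² = 55.4286
r_1(Δz) = -1.7959 / 55.4286 = -0.032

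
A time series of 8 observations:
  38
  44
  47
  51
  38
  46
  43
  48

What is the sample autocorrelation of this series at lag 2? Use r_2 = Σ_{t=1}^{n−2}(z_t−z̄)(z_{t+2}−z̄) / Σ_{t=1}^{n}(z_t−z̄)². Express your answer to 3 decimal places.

-0.070

Mean z̄ = (38 + 44 + 47 + 51 + 38 + 46 + 43 + 48)/8 = 44.3750
Deviations from mean: -6.3750, -0.3750, 2.6250, 6.6250, -6.3750, 1.6250, -1.3750, 3.6250
Σ(z_t−z̄)(z_{t+2}−z̄) = (-16.7344) + (-2.4844) + (-16.7344) + (10.7656) + (8.7656) + (5.8906) = -10.5313
Denominator Σ(z_t−z̄)² = 149.8750
r_2 = -10.5313 / 149.8750 = -0.070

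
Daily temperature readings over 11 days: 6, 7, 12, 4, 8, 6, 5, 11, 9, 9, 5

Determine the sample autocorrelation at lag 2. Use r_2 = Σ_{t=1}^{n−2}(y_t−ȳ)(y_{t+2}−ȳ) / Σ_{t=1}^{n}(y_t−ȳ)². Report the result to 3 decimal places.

-0.092

Mean ȳ = (6 + 7 + 12 + 4 + 8 + 6 + 5 + 11 + 9 + 9 + 5)/11 = 7.4545
Numerator Σ_{t=1}^{9}(y_t−ȳ)(y_{t+2}−ȳ) = -6.1405
Denominator Σ(y_t−ȳ)² = 66.7273
r_2 = -6.1405 / 66.7273 = -0.092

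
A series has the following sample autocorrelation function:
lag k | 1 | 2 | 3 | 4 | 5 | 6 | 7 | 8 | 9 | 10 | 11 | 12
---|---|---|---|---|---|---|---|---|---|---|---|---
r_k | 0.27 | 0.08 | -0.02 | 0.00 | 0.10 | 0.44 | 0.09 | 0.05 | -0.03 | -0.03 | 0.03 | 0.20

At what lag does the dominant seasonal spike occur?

The largest autocorrelation is r_6 = 0.44; the remaining lags stay at or below 0.27. The elevated value at lag 1 (0.27), dropping to 0.08 at lag 2, reflects decaying short-term dependence rather than seasonality.
The dominant spike at lag 6 indicates a seasonal period of 6.

6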